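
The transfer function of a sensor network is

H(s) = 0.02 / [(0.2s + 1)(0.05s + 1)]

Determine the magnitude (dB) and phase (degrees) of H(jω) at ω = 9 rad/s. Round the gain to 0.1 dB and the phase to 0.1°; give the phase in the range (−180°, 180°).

At ω = 9 rad/s:
pole (1 + j9·0.2) = 1 + j1.8 → |·| ≈ 2.0591, ∠ ≈ 60.95°
pole (1 + j9·0.05) = 1 + j0.45 → |·| ≈ 1.0966, ∠ ≈ 24.23°
|H| = 0.02 · 1 / (2.0591 · 1.0966) ≈ 0.0088574
Gain = 20 log₁₀(0.0088574) ≈ -41.05 dB
∠H = (0°) − (60.95° + 24.23°) = -85.18°

-41.1 dB, -85.2°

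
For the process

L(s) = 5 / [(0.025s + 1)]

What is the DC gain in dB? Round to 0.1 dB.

L(0) = 5 · 1 / 1 = 5
20 log₁₀(5) ≈ 13.98 dB

14.0 dB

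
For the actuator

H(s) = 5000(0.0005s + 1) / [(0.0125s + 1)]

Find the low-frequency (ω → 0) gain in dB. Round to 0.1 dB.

74.0 dB

H(0) = 5000 · 1 / 1 = 5000
20 log₁₀(5000) ≈ 73.98 dB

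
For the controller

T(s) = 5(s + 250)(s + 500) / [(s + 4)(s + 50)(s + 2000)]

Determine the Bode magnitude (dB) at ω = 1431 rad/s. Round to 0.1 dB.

At s = jω = j1431:
zero (s+250): 250 + j1431 → |·| = √(250²+1431²) = √2110261 ≈ 1452.7, ∠ = arctan(1431/250) ≈ 80.09°
zero (s+500): 500 + j1431 → |·| = √(500²+1431²) = √2297761 ≈ 1515.8, ∠ = arctan(1431/500) ≈ 70.74°
pole (s+4): 4 + j1431 → |·| = √(4²+1431²) = √2047777 ≈ 1431, ∠ = arctan(1431/4) ≈ 89.84°
pole (s+50): 50 + j1431 → |·| = √(50²+1431²) = √2050261 ≈ 1431.9, ∠ = arctan(1431/50) ≈ 88.00°
pole (s+2000): 2000 + j1431 → |·| = √(2000²+1431²) = √6047761 ≈ 2459.2, ∠ = arctan(1431/2000) ≈ 35.58°
|T| = 5 · 2.202e+06 / 5.039e+09 ≈ 0.002185
Gain = 20 log₁₀(0.002185) ≈ -53.21 dB

-53.2 dB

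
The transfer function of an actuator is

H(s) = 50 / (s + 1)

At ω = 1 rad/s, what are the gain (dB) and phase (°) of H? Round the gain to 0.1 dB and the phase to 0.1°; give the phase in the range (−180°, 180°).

At s = jω = j1:
pole (s+1): 1 + j1 → |·| = √(1²+1²) = √2 ≈ 1.4142, ∠ = arctan(1/1) ≈ 45.00°
|H| = 50 / 1.4142 ≈ 35.356
Gain = 20 log₁₀(35.356) ≈ 30.97 dB
∠H = 0.00° − 45.00° = -45.00°

31.0 dB, -45.0°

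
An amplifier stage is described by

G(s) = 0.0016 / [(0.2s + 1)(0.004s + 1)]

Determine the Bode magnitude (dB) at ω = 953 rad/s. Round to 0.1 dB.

-113.4 dB

At ω = 953 rad/s:
pole (1 + j953·0.2) = 1 + j190.6 → |·| ≈ 190.6, ∠ ≈ 89.70°
pole (1 + j953·0.004) = 1 + j3.812 → |·| ≈ 3.941, ∠ ≈ 75.30°
|G| = 0.0016 · 1 / (190.6 · 3.941) ≈ 2.1301e-06
Gain = 20 log₁₀(2.1301e-06) ≈ -113.43 dB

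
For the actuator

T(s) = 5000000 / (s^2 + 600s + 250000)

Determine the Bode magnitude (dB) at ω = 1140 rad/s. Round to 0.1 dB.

12.0 dB

At s = jω = j1140:
quadratic: (j1140)² + 600·j1140 + 250000 = -1049600 + j684000 → |·| ≈ 1.2528e+06, ∠ ≈ 146.91°
|T| = 5000000 / 1.2528e+06 ≈ 3.9911
Gain = 20 log₁₀(3.9911) ≈ 12.02 dB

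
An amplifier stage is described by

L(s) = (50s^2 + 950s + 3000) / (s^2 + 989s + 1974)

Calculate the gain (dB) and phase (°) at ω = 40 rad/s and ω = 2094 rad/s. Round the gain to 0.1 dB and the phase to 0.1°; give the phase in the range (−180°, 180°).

ω = 40: 6.7 dB, 64.3°; ω = 2094: 33.1 dB, 24.8°

Substitute s = j40:
Numerator: 50(j40)^2 + 950(j40) + 3000 = -77000 + j38000
Denominator: (j40)^2 + 989(j40) + 1974 = 374 + j39560
|N| = √(77000² + 38000²) ≈ 85866, ∠N ≈ 153.73°
|D| = √(374² + 39560²) ≈ 39562, ∠D ≈ 89.46°
|L| = 85866 / 39562 ≈ 2.1704
Gain = 20 log₁₀(2.1704) ≈ 6.73 dB
∠L = 153.73° − 89.46° = 64.27°

Substitute s = j2094:
Numerator: 50(j2094)^2 + 950(j2094) + 3000 = -219238800 + j1989300
Denominator: (j2094)^2 + 989(j2094) + 1974 = -4382862 + j2070966
|N| = √(219238800² + 1989300²) ≈ 2.1925e+08, ∠N ≈ 179.48°
|D| = √(4382862² + 2070966²) ≈ 4.8475e+06, ∠D ≈ 154.71°
|L| = 2.1925e+08 / 4.8475e+06 ≈ 45.229
Gain = 20 log₁₀(45.229) ≈ 33.11 dB
∠L = 179.48° − 154.71° = 24.77°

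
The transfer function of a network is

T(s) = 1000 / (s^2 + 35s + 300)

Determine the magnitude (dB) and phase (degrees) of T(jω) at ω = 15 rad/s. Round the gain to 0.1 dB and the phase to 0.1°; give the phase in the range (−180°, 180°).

5.5 dB, -81.9°

Substitute s = j15:
Numerator: 1000 = 1000 + j0
Denominator: (j15)^2 + 35(j15) + 300 = 75 + j525
|N| = √(1000² + 0²) ≈ 1000, ∠N ≈ 0.00°
|D| = √(75² + 525²) ≈ 530.33, ∠D ≈ 81.87°
|T| = 1000 / 530.33 ≈ 1.8856
Gain = 20 log₁₀(1.8856) ≈ 5.51 dB
∠T = 0.00° − 81.87° = -81.87°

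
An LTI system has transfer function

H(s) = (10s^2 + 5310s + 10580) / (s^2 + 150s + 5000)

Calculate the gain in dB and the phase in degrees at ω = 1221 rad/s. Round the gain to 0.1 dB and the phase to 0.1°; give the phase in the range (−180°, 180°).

20.7 dB, -16.5°

Substitute s = j1221:
Numerator: 10(j1221)^2 + 5310(j1221) + 10580 = -14897830 + j6483510
Denominator: (j1221)^2 + 150(j1221) + 5000 = -1485841 + j183150
|N| = √(14897830² + 6483510²) ≈ 1.6247e+07, ∠N ≈ 156.48°
|D| = √(1485841² + 183150²) ≈ 1.4971e+06, ∠D ≈ 172.97°
|H| = 1.6247e+07 / 1.4971e+06 ≈ 10.852
Gain = 20 log₁₀(10.852) ≈ 20.71 dB
∠H = 156.48° − 172.97° = -16.49°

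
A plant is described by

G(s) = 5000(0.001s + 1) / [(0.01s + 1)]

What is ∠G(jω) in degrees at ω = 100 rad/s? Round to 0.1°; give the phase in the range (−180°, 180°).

At ω = 100 rad/s:
zero (1 + j100·0.001) = 1 + j0.1 → |·| ≈ 1.005, ∠ ≈ 5.71°
pole (1 + j100·0.01) = 1 + j1 → |·| ≈ 1.4142, ∠ ≈ 45.00°
∠G = (5.71°) − (45.00°) = -39.29°

-39.3°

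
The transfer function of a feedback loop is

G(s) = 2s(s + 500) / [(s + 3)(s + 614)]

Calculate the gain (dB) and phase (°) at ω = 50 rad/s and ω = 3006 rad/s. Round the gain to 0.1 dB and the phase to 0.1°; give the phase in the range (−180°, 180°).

ω = 50: 4.2 dB, 4.5°; ω = 3006: 6.0 dB, 2.2°

At s = jω = j50:
zero (s+500): 500 + j50 → |·| = √(500²+50²) = √252500 ≈ 502.49, ∠ = arctan(50/500) ≈ 5.71°
zero at origin: s = j50 → |·| = 50, ∠ = 90.00°
pole (s+3): 3 + j50 → |·| = √(3²+50²) = √2509 ≈ 50.09, ∠ = arctan(50/3) ≈ 86.57°
pole (s+614): 614 + j50 → |·| = √(614²+50²) = √379496 ≈ 616.03, ∠ = arctan(50/614) ≈ 4.66°
|G| = 2 · 25124 / 30857 ≈ 1.6284
Gain = 20 log₁₀(1.6284) ≈ 4.24 dB
∠G = 95.71° − 91.23° = 4.48°

At s = jω = j3006:
zero (s+500): 500 + j3006 → |·| = √(500²+3006²) = √9286036 ≈ 3047.3, ∠ = arctan(3006/500) ≈ 80.56°
zero at origin: s = j3006 → |·| = 3006, ∠ = 90.00°
pole (s+3): 3 + j3006 → |·| = √(3²+3006²) = √9036045 ≈ 3006, ∠ = arctan(3006/3) ≈ 89.94°
pole (s+614): 614 + j3006 → |·| = √(614²+3006²) = √9413032 ≈ 3068.1, ∠ = arctan(3006/614) ≈ 78.46°
|G| = 2 · 9.1602e+06 / 9.2227e+06 ≈ 1.9864
Gain = 20 log₁₀(1.9864) ≈ 5.96 dB
∠G = 170.56° − 168.40° = 2.16°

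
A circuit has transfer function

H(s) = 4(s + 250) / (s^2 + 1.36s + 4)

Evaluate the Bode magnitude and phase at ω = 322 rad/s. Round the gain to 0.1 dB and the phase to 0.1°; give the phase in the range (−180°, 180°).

-36.1 dB, -127.6°

At s = jω = j322:
zero (s+250): 250 + j322 → |·| = √(250²+322²) = √166184 ≈ 407.66, ∠ = arctan(322/250) ≈ 52.17°
quadratic: (j322)² + 1.36·j322 + 4 = -103680 + j437.92 → |·| ≈ 1.0368e+05, ∠ ≈ 179.76°
|H| = 4 · 407.66 / 1.0368e+05 ≈ 0.015728
Gain = 20 log₁₀(0.015728) ≈ -36.07 dB
∠H = 52.17° − 179.76° = -127.59°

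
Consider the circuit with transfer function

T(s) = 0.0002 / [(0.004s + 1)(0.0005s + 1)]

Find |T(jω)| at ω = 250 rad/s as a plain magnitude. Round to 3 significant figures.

0.000140

At ω = 250 rad/s:
pole (1 + j250·0.004) = 1 + j1 → |·| ≈ 1.4142, ∠ ≈ 45.00°
pole (1 + j250·0.0005) = 1 + j0.125 → |·| ≈ 1.0078, ∠ ≈ 7.13°
|T| = 0.0002 · 1 / (1.4142 · 1.0078) ≈ 0.00014033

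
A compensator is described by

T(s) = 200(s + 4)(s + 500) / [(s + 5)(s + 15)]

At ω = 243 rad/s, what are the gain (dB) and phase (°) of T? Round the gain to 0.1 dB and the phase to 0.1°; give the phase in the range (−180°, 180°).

At s = jω = j243:
zero (s+4): 4 + j243 → |·| = √(4²+243²) = √59065 ≈ 243.03, ∠ = arctan(243/4) ≈ 89.06°
zero (s+500): 500 + j243 → |·| = √(500²+243²) = √309049 ≈ 555.92, ∠ = arctan(243/500) ≈ 25.92°
pole (s+5): 5 + j243 → |·| = √(5²+243²) = √59074 ≈ 243.05, ∠ = arctan(243/5) ≈ 88.82°
pole (s+15): 15 + j243 → |·| = √(15²+243²) = √59274 ≈ 243.46, ∠ = arctan(243/15) ≈ 86.47°
|T| = 200 · 1.3511e+05 / 59173 ≈ 456.66
Gain = 20 log₁₀(456.66) ≈ 53.19 dB
∠T = 114.98° − 175.29° = -60.31°

53.2 dB, -60.3°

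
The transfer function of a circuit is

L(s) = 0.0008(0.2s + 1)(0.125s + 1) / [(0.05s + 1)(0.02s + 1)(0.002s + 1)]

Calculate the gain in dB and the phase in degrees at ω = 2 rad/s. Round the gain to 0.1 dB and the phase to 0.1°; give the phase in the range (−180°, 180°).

At ω = 2 rad/s:
zero (1 + j2·0.2) = 1 + j0.4 → |·| ≈ 1.077, ∠ ≈ 21.80°
zero (1 + j2·0.125) = 1 + j0.25 → |·| ≈ 1.0308, ∠ ≈ 14.04°
pole (1 + j2·0.05) = 1 + j0.1 → |·| ≈ 1.005, ∠ ≈ 5.71°
pole (1 + j2·0.02) = 1 + j0.04 → |·| ≈ 1.0008, ∠ ≈ 2.29°
pole (1 + j2·0.002) = 1 + j0.004 → |·| ≈ 1, ∠ ≈ 0.23°
|L| = 0.0008 · 1.077 · 1.0308 / (1.005 · 1.0008 · 1) ≈ 0.00088301
Gain = 20 log₁₀(0.00088301) ≈ -61.08 dB
∠L = (21.80° + 14.04°) − (5.71° + 2.29° + 0.23°) = 27.61°

-61.1 dB, 27.6°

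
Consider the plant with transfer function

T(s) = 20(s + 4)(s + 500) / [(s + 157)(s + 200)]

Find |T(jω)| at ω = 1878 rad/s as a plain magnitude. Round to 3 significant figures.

At s = jω = j1878:
zero (s+4): 4 + j1878 → |·| = √(4²+1878²) = √3526900 ≈ 1878, ∠ = arctan(1878/4) ≈ 89.88°
zero (s+500): 500 + j1878 → |·| = √(500²+1878²) = √3776884 ≈ 1943.4, ∠ = arctan(1878/500) ≈ 75.09°
pole (s+157): 157 + j1878 → |·| = √(157²+1878²) = √3551533 ≈ 1884.6, ∠ = arctan(1878/157) ≈ 85.22°
pole (s+200): 200 + j1878 → |·| = √(200²+1878²) = √3566884 ≈ 1888.6, ∠ = arctan(1878/200) ≈ 83.92°
|T| = 20 · 3.6497e+06 / 3.5593e+06 ≈ 20.508

20.5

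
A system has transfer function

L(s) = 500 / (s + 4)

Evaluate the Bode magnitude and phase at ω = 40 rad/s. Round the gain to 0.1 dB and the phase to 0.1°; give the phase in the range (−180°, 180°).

Substitute s = j40:
Numerator: 500 = 500 + j0
Denominator: (j40) + 4 = 4 + j40
|N| = √(500² + 0²) ≈ 500, ∠N ≈ 0.00°
|D| = √(4² + 40²) ≈ 40.2, ∠D ≈ 84.29°
|L| = 500 / 40.2 ≈ 12.438
Gain = 20 log₁₀(12.438) ≈ 21.90 dB
∠L = 0.00° − 84.29° = -84.29°

21.9 dB, -84.3°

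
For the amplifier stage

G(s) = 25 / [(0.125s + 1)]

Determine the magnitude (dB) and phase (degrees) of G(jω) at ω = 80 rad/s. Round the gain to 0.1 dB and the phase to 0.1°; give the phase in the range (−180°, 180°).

7.9 dB, -84.3°

At ω = 80 rad/s:
pole (1 + j80·0.125) = 1 + j10 → |·| ≈ 10.05, ∠ ≈ 84.29°
|G| = 25 · 1 / (10.05) ≈ 2.4876
Gain = 20 log₁₀(2.4876) ≈ 7.92 dB
∠G = (0°) − (84.29°) = -84.29°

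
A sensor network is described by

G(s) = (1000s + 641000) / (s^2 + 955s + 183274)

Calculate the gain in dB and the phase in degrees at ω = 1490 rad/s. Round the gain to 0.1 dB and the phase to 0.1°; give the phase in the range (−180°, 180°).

-3.7 dB, -78.3°

Substitute s = j1490:
Numerator: 1000(j1490) + 641000 = 641000 + j1490000
Denominator: (j1490)^2 + 955(j1490) + 183274 = -2036826 + j1422950
|N| = √(641000² + 1490000²) ≈ 1.622e+06, ∠N ≈ 66.72°
|D| = √(2036826² + 1422950²) ≈ 2.4846e+06, ∠D ≈ 145.06°
|G| = 1.622e+06 / 2.4846e+06 ≈ 0.65282
Gain = 20 log₁₀(0.65282) ≈ -3.70 dB
∠G = 66.72° − 145.06° = -78.34°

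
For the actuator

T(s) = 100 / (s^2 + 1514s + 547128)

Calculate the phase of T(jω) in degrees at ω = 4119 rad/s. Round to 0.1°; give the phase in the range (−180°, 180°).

Substitute s = j4119:
Numerator: 100 = 100 + j0
Denominator: (j4119)^2 + 1514(j4119) + 547128 = -16419033 + j6236166
|N| = √(100² + 0²) ≈ 100, ∠N ≈ 0.00°
|D| = √(16419033² + 6236166²) ≈ 1.7563e+07, ∠D ≈ 159.20°
∠T = 0.00° − 159.20° = -159.20°

-159.2°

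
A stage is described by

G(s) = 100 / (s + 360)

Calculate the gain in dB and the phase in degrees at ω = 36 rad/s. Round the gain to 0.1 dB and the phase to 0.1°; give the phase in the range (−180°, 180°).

Substitute s = j36:
Numerator: 100 = 100 + j0
Denominator: (j36) + 360 = 360 + j36
|N| = √(100² + 0²) ≈ 100, ∠N ≈ 0.00°
|D| = √(360² + 36²) ≈ 361.8, ∠D ≈ 5.71°
|G| = 100 / 361.8 ≈ 0.2764
Gain = 20 log₁₀(0.2764) ≈ -11.17 dB
∠G = 0.00° − 5.71° = -5.71°

-11.2 dB, -5.7°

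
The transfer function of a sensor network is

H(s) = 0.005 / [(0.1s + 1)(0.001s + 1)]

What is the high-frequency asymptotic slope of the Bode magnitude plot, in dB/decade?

-40 dB/decade

Each pole contributes −20 dB/decade at high frequency; each zero contributes +20 dB/decade.
Net: 0 zero(s) − 2 pole(s) → -40 dB/decade.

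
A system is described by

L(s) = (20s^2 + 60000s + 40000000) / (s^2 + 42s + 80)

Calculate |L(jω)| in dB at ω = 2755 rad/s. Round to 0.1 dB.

Substitute s = j2755:
Numerator: 20(j2755)^2 + 60000(j2755) + 40000000 = -111800500 + j165300000
Denominator: (j2755)^2 + 42(j2755) + 80 = -7589945 + j115710
|N| = √(111800500² + 165300000²) ≈ 1.9956e+08, ∠N ≈ 124.07°
|D| = √(7589945² + 115710²) ≈ 7.5908e+06, ∠D ≈ 179.13°
|L| = 1.9956e+08 / 7.5908e+06 ≈ 26.29
Gain = 20 log₁₀(26.29) ≈ 28.40 dB

28.4 dB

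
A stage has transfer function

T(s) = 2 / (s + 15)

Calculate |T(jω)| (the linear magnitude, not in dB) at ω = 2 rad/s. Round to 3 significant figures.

0.132

Substitute s = j2:
Numerator: 2 = 2 + j0
Denominator: (j2) + 15 = 15 + j2
|N| = √(2² + 0²) ≈ 2, ∠N ≈ 0.00°
|D| = √(15² + 2²) ≈ 15.133, ∠D ≈ 7.59°
|T| = 2 / 15.133 ≈ 0.13216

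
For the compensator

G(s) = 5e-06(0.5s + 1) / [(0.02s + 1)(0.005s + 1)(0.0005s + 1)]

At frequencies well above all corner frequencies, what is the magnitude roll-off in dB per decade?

-40 dB/decade

Each pole contributes −20 dB/decade at high frequency; each zero contributes +20 dB/decade.
Net: 1 zero(s) − 3 pole(s) → -40 dB/decade.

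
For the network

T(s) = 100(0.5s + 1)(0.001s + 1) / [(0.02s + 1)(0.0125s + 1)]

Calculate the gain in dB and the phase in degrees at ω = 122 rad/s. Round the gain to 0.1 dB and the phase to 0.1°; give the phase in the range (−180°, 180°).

At ω = 122 rad/s:
zero (1 + j122·0.5) = 1 + j61 → |·| ≈ 61.008, ∠ ≈ 89.06°
zero (1 + j122·0.001) = 1 + j0.122 → |·| ≈ 1.0074, ∠ ≈ 6.96°
pole (1 + j122·0.02) = 1 + j2.44 → |·| ≈ 2.637, ∠ ≈ 67.71°
pole (1 + j122·0.0125) = 1 + j1.525 → |·| ≈ 1.8236, ∠ ≈ 56.75°
|T| = 100 · 61.008 · 1.0074 / (2.637 · 1.8236) ≈ 1278.1
Gain = 20 log₁₀(1278.1) ≈ 62.13 dB
∠T = (89.06° + 6.96°) − (67.71° + 56.75°) = -28.44°

62.1 dB, -28.4°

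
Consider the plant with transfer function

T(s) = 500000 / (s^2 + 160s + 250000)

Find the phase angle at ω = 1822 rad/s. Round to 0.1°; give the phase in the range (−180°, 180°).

-174.6°

At s = jω = j1822:
quadratic: (j1822)² + 160·j1822 + 250000 = -3069684 + j291520 → |·| ≈ 3.0835e+06, ∠ ≈ 174.58°
∠T = 0.00° − 174.58° = -174.58°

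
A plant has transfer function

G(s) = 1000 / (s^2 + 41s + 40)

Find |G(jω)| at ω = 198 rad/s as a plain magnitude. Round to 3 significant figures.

Substitute s = j198:
Numerator: 1000 = 1000 + j0
Denominator: (j198)^2 + 41(j198) + 40 = -39164 + j8118
|N| = √(1000² + 0²) ≈ 1000, ∠N ≈ 0.00°
|D| = √(39164² + 8118²) ≈ 39997, ∠D ≈ 168.29°
|G| = 1000 / 39997 ≈ 0.025002

0.0250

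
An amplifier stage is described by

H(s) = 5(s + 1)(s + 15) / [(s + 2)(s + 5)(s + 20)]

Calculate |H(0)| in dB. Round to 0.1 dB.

H(0) = 5·1·15 / (2·5·20) = 0.375
20 log₁₀(0.375) ≈ -8.52 dB

-8.5 dB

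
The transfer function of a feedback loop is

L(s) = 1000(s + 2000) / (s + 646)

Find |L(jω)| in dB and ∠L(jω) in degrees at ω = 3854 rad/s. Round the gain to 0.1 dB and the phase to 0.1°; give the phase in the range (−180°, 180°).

At s = jω = j3854:
zero (s+2000): 2000 + j3854 → |·| = √(2000²+3854²) = √18853316 ≈ 4342, ∠ = arctan(3854/2000) ≈ 62.57°
pole (s+646): 646 + j3854 → |·| = √(646²+3854²) = √15270632 ≈ 3907.8, ∠ = arctan(3854/646) ≈ 80.48°
|L| = 1000 · 4342 / 3907.8 ≈ 1111.1
Gain = 20 log₁₀(1111.1) ≈ 60.92 dB
∠L = 62.57° − 80.48° = -17.91°

60.9 dB, -17.9°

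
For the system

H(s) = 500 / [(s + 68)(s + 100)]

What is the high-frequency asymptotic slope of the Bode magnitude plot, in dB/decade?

Each pole contributes −20 dB/decade at high frequency; each zero contributes +20 dB/decade.
Net: 0 zero(s) − 2 pole(s) → -40 dB/decade.

-40 dB/decade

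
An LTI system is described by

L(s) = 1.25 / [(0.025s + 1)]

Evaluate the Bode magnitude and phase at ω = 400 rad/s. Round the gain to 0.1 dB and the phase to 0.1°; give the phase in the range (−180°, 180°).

-18.1 dB, -84.3°

At ω = 400 rad/s:
pole (1 + j400·0.025) = 1 + j10 → |·| ≈ 10.05, ∠ ≈ 84.29°
|L| = 1.25 · 1 / (10.05) ≈ 0.12438
Gain = 20 log₁₀(0.12438) ≈ -18.10 dB
∠L = (0°) − (84.29°) = -84.29°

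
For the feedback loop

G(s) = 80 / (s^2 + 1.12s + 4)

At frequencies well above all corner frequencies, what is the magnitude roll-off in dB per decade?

Each pole contributes −20 dB/decade at high frequency; each zero contributes +20 dB/decade.
Net: 0 zero(s) − 2 pole(s) → -40 dB/decade.

-40 dB/decade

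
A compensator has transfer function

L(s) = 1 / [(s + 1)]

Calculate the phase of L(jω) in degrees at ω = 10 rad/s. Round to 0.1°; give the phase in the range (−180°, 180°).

-84.3°

At ω = 10 rad/s:
pole (1 + j10·1) = 1 + j10 → |·| ≈ 10.05, ∠ ≈ 84.29°
∠L = (0°) − (84.29°) = -84.29°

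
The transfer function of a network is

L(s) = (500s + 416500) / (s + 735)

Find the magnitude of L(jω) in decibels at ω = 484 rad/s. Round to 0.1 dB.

54.8 dB

Substitute s = j484:
Numerator: 500(j484) + 416500 = 416500 + j242000
Denominator: (j484) + 735 = 735 + j484
|N| = √(416500² + 242000²) ≈ 4.817e+05, ∠N ≈ 30.16°
|D| = √(735² + 484²) ≈ 880.05, ∠D ≈ 33.37°
|L| = 4.817e+05 / 880.05 ≈ 547.36
Gain = 20 log₁₀(547.36) ≈ 54.77 dB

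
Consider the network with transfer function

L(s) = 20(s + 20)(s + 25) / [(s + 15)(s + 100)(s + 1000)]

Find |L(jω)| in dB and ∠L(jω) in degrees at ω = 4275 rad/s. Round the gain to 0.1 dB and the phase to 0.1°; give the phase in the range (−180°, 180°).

-46.8 dB, -75.9°

At s = jω = j4275:
zero (s+20): 20 + j4275 → |·| = √(20²+4275²) = √18276025 ≈ 4275, ∠ = arctan(4275/20) ≈ 89.73°
zero (s+25): 25 + j4275 → |·| = √(25²+4275²) = √18276250 ≈ 4275.1, ∠ = arctan(4275/25) ≈ 89.66°
pole (s+15): 15 + j4275 → |·| = √(15²+4275²) = √18275850 ≈ 4275, ∠ = arctan(4275/15) ≈ 89.80°
pole (s+100): 100 + j4275 → |·| = √(100²+4275²) = √18285625 ≈ 4276.2, ∠ = arctan(4275/100) ≈ 88.66°
pole (s+1000): 1000 + j4275 → |·| = √(1000²+4275²) = √19275625 ≈ 4390.4, ∠ = arctan(4275/1000) ≈ 76.83°
|L| = 20 · 1.8276e+07 / 8.026e+10 ≈ 0.0045542
Gain = 20 log₁₀(0.0045542) ≈ -46.83 dB
∠L = 179.39° − 255.29° = -75.90°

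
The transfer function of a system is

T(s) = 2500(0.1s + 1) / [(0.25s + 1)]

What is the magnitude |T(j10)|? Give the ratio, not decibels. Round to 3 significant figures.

At ω = 10 rad/s:
zero (1 + j10·0.1) = 1 + j1 → |·| ≈ 1.4142, ∠ ≈ 45.00°
pole (1 + j10·0.25) = 1 + j2.5 → |·| ≈ 2.6926, ∠ ≈ 68.20°
|T| = 2500 · 1.4142 / (2.6926) ≈ 1313

1.31e+03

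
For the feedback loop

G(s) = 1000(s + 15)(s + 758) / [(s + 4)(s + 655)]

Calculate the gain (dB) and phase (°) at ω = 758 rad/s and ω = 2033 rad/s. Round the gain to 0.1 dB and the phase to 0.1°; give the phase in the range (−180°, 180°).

At s = jω = j758:
zero (s+15): 15 + j758 → |·| = √(15²+758²) = √574789 ≈ 758.15, ∠ = arctan(758/15) ≈ 88.87°
zero (s+758): 758 + j758 → |·| = √(758²+758²) = √1149128 ≈ 1072, ∠ = arctan(758/758) ≈ 45.00°
pole (s+4): 4 + j758 → |·| = √(4²+758²) = √574580 ≈ 758.01, ∠ = arctan(758/4) ≈ 89.70°
pole (s+655): 655 + j758 → |·| = √(655²+758²) = √1003589 ≈ 1001.8, ∠ = arctan(758/655) ≈ 49.17°
|G| = 1000 · 8.1274e+05 / 7.5937e+05 ≈ 1070.3
Gain = 20 log₁₀(1070.3) ≈ 60.59 dB
∠G = 133.87° − 138.87° = -5.00°

At s = jω = j2033:
zero (s+15): 15 + j2033 → |·| = √(15²+2033²) = √4133314 ≈ 2033.1, ∠ = arctan(2033/15) ≈ 89.58°
zero (s+758): 758 + j2033 → |·| = √(758²+2033²) = √4707653 ≈ 2169.7, ∠ = arctan(2033/758) ≈ 69.55°
pole (s+4): 4 + j2033 → |·| = √(4²+2033²) = √4133105 ≈ 2033, ∠ = arctan(2033/4) ≈ 89.89°
pole (s+655): 655 + j2033 → |·| = √(655²+2033²) = √4562114 ≈ 2135.9, ∠ = arctan(2033/655) ≈ 72.14°
|G| = 1000 · 4.4112e+06 / 4.3423e+06 ≈ 1015.9
Gain = 20 log₁₀(1015.9) ≈ 60.14 dB
∠G = 159.13° − 162.03° = -2.90°

ω = 758: 60.6 dB, -5.0°; ω = 2033: 60.1 dB, -2.9°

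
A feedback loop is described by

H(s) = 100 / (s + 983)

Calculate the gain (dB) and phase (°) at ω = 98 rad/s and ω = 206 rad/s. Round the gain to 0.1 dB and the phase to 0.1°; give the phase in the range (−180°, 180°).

At s = jω = j98:
pole (s+983): 983 + j98 → |·| = √(983²+98²) = √975893 ≈ 987.87, ∠ = arctan(98/983) ≈ 5.69°
|H| = 100 / 987.87 ≈ 0.10123
Gain = 20 log₁₀(0.10123) ≈ -19.89 dB
∠H = 0.00° − 5.69° = -5.69°

At s = jω = j206:
pole (s+983): 983 + j206 → |·| = √(983²+206²) = √1008725 ≈ 1004.4, ∠ = arctan(206/983) ≈ 11.84°
|H| = 100 / 1004.4 ≈ 0.099562
Gain = 20 log₁₀(0.099562) ≈ -20.04 dB
∠H = 0.00° − 11.84° = -11.84°

ω = 98: -19.9 dB, -5.7°; ω = 206: -20.0 dB, -11.8°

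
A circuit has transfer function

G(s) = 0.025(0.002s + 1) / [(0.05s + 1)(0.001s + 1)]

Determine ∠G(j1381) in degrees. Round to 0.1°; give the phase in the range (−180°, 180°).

-73.2°

At ω = 1381 rad/s:
zero (1 + j1381·0.002) = 1 + j2.762 → |·| ≈ 2.9375, ∠ ≈ 70.10°
pole (1 + j1381·0.05) = 1 + j69.05 → |·| ≈ 69.057, ∠ ≈ 89.17°
pole (1 + j1381·0.001) = 1 + j1.381 → |·| ≈ 1.705, ∠ ≈ 54.09°
∠G = (70.10°) − (89.17° + 54.09°) = -73.16°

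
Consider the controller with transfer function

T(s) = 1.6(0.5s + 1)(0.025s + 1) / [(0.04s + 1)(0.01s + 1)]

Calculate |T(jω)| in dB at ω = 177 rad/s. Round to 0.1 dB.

32.9 dB

At ω = 177 rad/s:
zero (1 + j177·0.5) = 1 + j88.5 → |·| ≈ 88.506, ∠ ≈ 89.35°
zero (1 + j177·0.025) = 1 + j4.425 → |·| ≈ 4.5366, ∠ ≈ 77.27°
pole (1 + j177·0.04) = 1 + j7.08 → |·| ≈ 7.1503, ∠ ≈ 81.96°
pole (1 + j177·0.01) = 1 + j1.77 → |·| ≈ 2.033, ∠ ≈ 60.53°
|T| = 1.6 · 88.506 · 4.5366 / (7.1503 · 2.033) ≈ 44.194
Gain = 20 log₁₀(44.194) ≈ 32.91 dB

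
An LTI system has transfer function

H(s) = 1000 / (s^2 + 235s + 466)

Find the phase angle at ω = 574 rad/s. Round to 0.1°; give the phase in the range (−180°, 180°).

-157.7°

Substitute s = j574:
Numerator: 1000 = 1000 + j0
Denominator: (j574)^2 + 235(j574) + 466 = -329010 + j134890
|N| = √(1000² + 0²) ≈ 1000, ∠N ≈ 0.00°
|D| = √(329010² + 134890²) ≈ 3.5559e+05, ∠D ≈ 157.71°
∠H = 0.00° − 157.71° = -157.71°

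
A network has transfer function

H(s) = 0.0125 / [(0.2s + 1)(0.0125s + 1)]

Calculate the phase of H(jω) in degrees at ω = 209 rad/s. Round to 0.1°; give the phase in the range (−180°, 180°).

At ω = 209 rad/s:
pole (1 + j209·0.2) = 1 + j41.8 → |·| ≈ 41.812, ∠ ≈ 88.63°
pole (1 + j209·0.0125) = 1 + j2.6125 → |·| ≈ 2.7973, ∠ ≈ 69.05°
∠H = (0°) − (88.63° + 69.05°) = -157.68°

-157.7°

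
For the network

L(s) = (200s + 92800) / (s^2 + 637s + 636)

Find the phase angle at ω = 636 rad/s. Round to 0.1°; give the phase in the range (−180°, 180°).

Substitute s = j636:
Numerator: 200(j636) + 92800 = 92800 + j127200
Denominator: (j636)^2 + 637(j636) + 636 = -403860 + j405132
|N| = √(92800² + 127200²) ≈ 1.5745e+05, ∠N ≈ 53.89°
|D| = √(403860² + 405132²) ≈ 5.7204e+05, ∠D ≈ 134.91°
∠L = 53.89° − 134.91° = -81.02°

-81.0°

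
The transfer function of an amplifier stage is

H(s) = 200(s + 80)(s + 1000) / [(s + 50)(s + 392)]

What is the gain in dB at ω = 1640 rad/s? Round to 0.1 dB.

At s = jω = j1640:
zero (s+80): 80 + j1640 → |·| = √(80²+1640²) = √2696000 ≈ 1642, ∠ = arctan(1640/80) ≈ 87.21°
zero (s+1000): 1000 + j1640 → |·| = √(1000²+1640²) = √3689600 ≈ 1920.8, ∠ = arctan(1640/1000) ≈ 58.63°
pole (s+50): 50 + j1640 → |·| = √(50²+1640²) = √2692100 ≈ 1640.8, ∠ = arctan(1640/50) ≈ 88.25°
pole (s+392): 392 + j1640 → |·| = √(392²+1640²) = √2843264 ≈ 1686.2, ∠ = arctan(1640/392) ≈ 76.56°
|H| = 200 · 3.154e+06 / 2.7667e+06 ≈ 228
Gain = 20 log₁₀(228) ≈ 47.16 dB

47.2 dB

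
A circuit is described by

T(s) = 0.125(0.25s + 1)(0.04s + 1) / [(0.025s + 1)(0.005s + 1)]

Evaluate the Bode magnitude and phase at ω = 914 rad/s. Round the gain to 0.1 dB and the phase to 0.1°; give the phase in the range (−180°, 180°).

At ω = 914 rad/s:
zero (1 + j914·0.25) = 1 + j228.5 → |·| ≈ 228.5, ∠ ≈ 89.75°
zero (1 + j914·0.04) = 1 + j36.56 → |·| ≈ 36.574, ∠ ≈ 88.43°
pole (1 + j914·0.025) = 1 + j22.85 → |·| ≈ 22.872, ∠ ≈ 87.49°
pole (1 + j914·0.005) = 1 + j4.57 → |·| ≈ 4.6781, ∠ ≈ 77.66°
|T| = 0.125 · 228.5 · 36.574 / (22.872 · 4.6781) ≈ 9.7633
Gain = 20 log₁₀(9.7633) ≈ 19.79 dB
∠T = (89.75° + 88.43°) − (87.49° + 77.66°) = 13.03°

19.8 dB, 13.0°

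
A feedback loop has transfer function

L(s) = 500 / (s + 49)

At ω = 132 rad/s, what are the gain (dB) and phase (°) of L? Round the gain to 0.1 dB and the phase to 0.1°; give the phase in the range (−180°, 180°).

11.0 dB, -69.6°

Substitute s = j132:
Numerator: 500 = 500 + j0
Denominator: (j132) + 49 = 49 + j132
|N| = √(500² + 0²) ≈ 500, ∠N ≈ 0.00°
|D| = √(49² + 132²) ≈ 140.8, ∠D ≈ 69.63°
|L| = 500 / 140.8 ≈ 3.5511
Gain = 20 log₁₀(3.5511) ≈ 11.01 dB
∠L = 0.00° − 69.63° = -69.63°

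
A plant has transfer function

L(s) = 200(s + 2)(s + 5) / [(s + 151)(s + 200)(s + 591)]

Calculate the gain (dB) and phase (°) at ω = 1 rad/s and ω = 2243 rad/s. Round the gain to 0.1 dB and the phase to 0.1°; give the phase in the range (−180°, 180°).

ω = 1: -77.9 dB, 37.1°; ω = 2243: -21.3 dB, -66.5°

At s = jω = j1:
zero (s+2): 2 + j1 → |·| = √(2²+1²) = √5 ≈ 2.2361, ∠ = arctan(1/2) ≈ 26.57°
zero (s+5): 5 + j1 → |·| = √(5²+1²) = √26 ≈ 5.099, ∠ = arctan(1/5) ≈ 11.31°
pole (s+151): 151 + j1 → |·| = √(151²+1²) = √22802 ≈ 151, ∠ = arctan(1/151) ≈ 0.38°
pole (s+200): 200 + j1 → |·| = √(200²+1²) = √40001 ≈ 200, ∠ = arctan(1/200) ≈ 0.29°
pole (s+591): 591 + j1 → |·| = √(591²+1²) = √349282 ≈ 591, ∠ = arctan(1/591) ≈ 0.10°
|L| = 200 · 11.402 / 1.7848e+07 ≈ 0.00012777
Gain = 20 log₁₀(0.00012777) ≈ -77.87 dB
∠L = 37.88° − 0.77° = 37.11°

At s = jω = j2243:
zero (s+2): 2 + j2243 → |·| = √(2²+2243²) = √5031053 ≈ 2243, ∠ = arctan(2243/2) ≈ 89.95°
zero (s+5): 5 + j2243 → |·| = √(5²+2243²) = √5031074 ≈ 2243, ∠ = arctan(2243/5) ≈ 89.87°
pole (s+151): 151 + j2243 → |·| = √(151²+2243²) = √5053850 ≈ 2248.1, ∠ = arctan(2243/151) ≈ 86.15°
pole (s+200): 200 + j2243 → |·| = √(200²+2243²) = √5071049 ≈ 2251.9, ∠ = arctan(2243/200) ≈ 84.90°
pole (s+591): 591 + j2243 → |·| = √(591²+2243²) = √5380330 ≈ 2319.6, ∠ = arctan(2243/591) ≈ 75.24°
|L| = 200 · 5.031e+06 / 1.1743e+10 ≈ 0.085685
Gain = 20 log₁₀(0.085685) ≈ -21.34 dB
∠L = 179.82° − 246.29° = -66.47°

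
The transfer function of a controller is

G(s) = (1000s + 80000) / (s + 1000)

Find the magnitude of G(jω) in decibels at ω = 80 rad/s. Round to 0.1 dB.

Substitute s = j80:
Numerator: 1000(j80) + 80000 = 80000 + j80000
Denominator: (j80) + 1000 = 1000 + j80
|N| = √(80000² + 80000²) ≈ 1.1314e+05, ∠N ≈ 45.00°
|D| = √(1000² + 80²) ≈ 1003.2, ∠D ≈ 4.57°
|G| = 1.1314e+05 / 1003.2 ≈ 112.78
Gain = 20 log₁₀(112.78) ≈ 41.04 dB

41.0 dB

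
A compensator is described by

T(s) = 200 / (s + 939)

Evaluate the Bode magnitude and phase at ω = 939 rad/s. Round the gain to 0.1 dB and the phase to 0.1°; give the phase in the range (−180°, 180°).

-16.4 dB, -45.0°

At s = jω = j939:
pole (s+939): 939 + j939 → |·| = √(939²+939²) = √1763442 ≈ 1327.9, ∠ = arctan(939/939) ≈ 45.00°
|T| = 200 / 1327.9 ≈ 0.15061
Gain = 20 log₁₀(0.15061) ≈ -16.44 dB
∠T = 0.00° − 45.00° = -45.00°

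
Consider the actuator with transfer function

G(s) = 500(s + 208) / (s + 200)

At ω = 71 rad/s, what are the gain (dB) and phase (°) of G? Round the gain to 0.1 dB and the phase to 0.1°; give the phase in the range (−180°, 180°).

54.3 dB, -0.7°

At s = jω = j71:
zero (s+208): 208 + j71 → |·| = √(208²+71²) = √48305 ≈ 219.78, ∠ = arctan(71/208) ≈ 18.85°
pole (s+200): 200 + j71 → |·| = √(200²+71²) = √45041 ≈ 212.23, ∠ = arctan(71/200) ≈ 19.54°
|G| = 500 · 219.78 / 212.23 ≈ 517.79
Gain = 20 log₁₀(517.79) ≈ 54.28 dB
∠G = 18.85° − 19.54° = -0.69°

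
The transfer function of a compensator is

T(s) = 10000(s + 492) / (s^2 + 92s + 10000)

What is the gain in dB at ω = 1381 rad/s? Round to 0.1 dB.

17.7 dB

At s = jω = j1381:
zero (s+492): 492 + j1381 → |·| = √(492²+1381²) = √2149225 ≈ 1466, ∠ = arctan(1381/492) ≈ 70.39°
quadratic: (j1381)² + 92·j1381 + 10000 = -1897161 + j127052 → |·| ≈ 1.9014e+06, ∠ ≈ 176.17°
|T| = 10000 · 1466 / 1.9014e+06 ≈ 7.7101
Gain = 20 log₁₀(7.7101) ≈ 17.74 dB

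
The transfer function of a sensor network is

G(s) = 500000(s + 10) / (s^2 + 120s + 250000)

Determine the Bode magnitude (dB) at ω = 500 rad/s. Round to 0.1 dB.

At s = jω = j500:
zero (s+10): 10 + j500 → |·| = √(10²+500²) = √250100 ≈ 500.1, ∠ = arctan(500/10) ≈ 88.85°
quadratic: (j500)² + 120·j500 + 250000 = 0 + j60000 → |·| ≈ 60000, ∠ ≈ 90.00°
|G| = 500000 · 500.1 / 60000 ≈ 4167.5
Gain = 20 log₁₀(4167.5) ≈ 72.40 dB

72.4 dB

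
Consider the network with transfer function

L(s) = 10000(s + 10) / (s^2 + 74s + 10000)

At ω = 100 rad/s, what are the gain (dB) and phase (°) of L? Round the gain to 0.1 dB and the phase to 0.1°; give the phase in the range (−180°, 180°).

42.7 dB, -5.7°

At s = jω = j100:
zero (s+10): 10 + j100 → |·| = √(10²+100²) = √10100 ≈ 100.5, ∠ = arctan(100/10) ≈ 84.29°
quadratic: (j100)² + 74·j100 + 10000 = 0 + j7400 → |·| ≈ 7400, ∠ ≈ 90.00°
|L| = 10000 · 100.5 / 7400 ≈ 135.81
Gain = 20 log₁₀(135.81) ≈ 42.66 dB
∠L = 84.29° − 90.00° = -5.71°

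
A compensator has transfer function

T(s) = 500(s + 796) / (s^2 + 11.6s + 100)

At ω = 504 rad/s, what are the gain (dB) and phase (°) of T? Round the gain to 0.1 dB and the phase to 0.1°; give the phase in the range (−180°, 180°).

At s = jω = j504:
zero (s+796): 796 + j504 → |·| = √(796²+504²) = √887632 ≈ 942.14, ∠ = arctan(504/796) ≈ 32.34°
quadratic: (j504)² + 11.6·j504 + 100 = -253916 + j5846.4 → |·| ≈ 2.5398e+05, ∠ ≈ 178.68°
|T| = 500 · 942.14 / 2.5398e+05 ≈ 1.8548
Gain = 20 log₁₀(1.8548) ≈ 5.37 dB
∠T = 32.34° − 178.68° = -146.34°

5.4 dB, -146.3°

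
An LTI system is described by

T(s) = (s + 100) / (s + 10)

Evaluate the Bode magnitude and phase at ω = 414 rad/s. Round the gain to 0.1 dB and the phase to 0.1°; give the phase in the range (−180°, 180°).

At s = jω = j414:
zero (s+100): 100 + j414 → |·| = √(100²+414²) = √181396 ≈ 425.91, ∠ = arctan(414/100) ≈ 76.42°
pole (s+10): 10 + j414 → |·| = √(10²+414²) = √171496 ≈ 414.12, ∠ = arctan(414/10) ≈ 88.62°
|T| = 1 · 425.91 / 414.12 ≈ 1.0285
Gain = 20 log₁₀(1.0285) ≈ 0.24 dB
∠T = 76.42° − 88.62° = -12.20°

0.2 dB, -12.2°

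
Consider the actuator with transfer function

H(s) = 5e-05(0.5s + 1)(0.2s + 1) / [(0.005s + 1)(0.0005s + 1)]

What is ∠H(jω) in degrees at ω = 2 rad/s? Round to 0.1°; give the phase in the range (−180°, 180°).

66.2°

At ω = 2 rad/s:
zero (1 + j2·0.5) = 1 + j1 → |·| ≈ 1.4142, ∠ ≈ 45.00°
zero (1 + j2·0.2) = 1 + j0.4 → |·| ≈ 1.077, ∠ ≈ 21.80°
pole (1 + j2·0.005) = 1 + j0.01 → |·| ≈ 1, ∠ ≈ 0.57°
pole (1 + j2·0.0005) = 1 + j0.001 → |·| ≈ 1, ∠ ≈ 0.06°
∠H = (45.00° + 21.80°) − (0.57° + 0.06°) = 66.17°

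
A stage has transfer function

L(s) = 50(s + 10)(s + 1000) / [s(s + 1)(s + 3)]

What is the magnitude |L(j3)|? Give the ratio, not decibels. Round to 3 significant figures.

1.30e+04

At s = jω = j3:
zero (s+10): 10 + j3 → |·| = √(10²+3²) = √109 ≈ 10.44, ∠ = arctan(3/10) ≈ 16.70°
zero (s+1000): 1000 + j3 → |·| = √(1000²+3²) = √1000009 ≈ 1000, ∠ = arctan(3/1000) ≈ 0.17°
pole (s+1): 1 + j3 → |·| = √(1²+3²) = √10 ≈ 3.1623, ∠ = arctan(3/1) ≈ 71.57°
pole (s+3): 3 + j3 → |·| = √(3²+3²) = √18 ≈ 4.2426, ∠ = arctan(3/3) ≈ 45.00°
pole at origin: |s| = 3, ∠ = 90.00° (in denominator)
|L| = 50 · 10440 / 40.249 ≈ 12969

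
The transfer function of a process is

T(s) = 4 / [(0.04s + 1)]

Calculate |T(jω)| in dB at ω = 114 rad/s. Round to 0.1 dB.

At ω = 114 rad/s:
pole (1 + j114·0.04) = 1 + j4.56 → |·| ≈ 4.6684, ∠ ≈ 77.63°
|T| = 4 · 1 / (4.6684) ≈ 0.85682
Gain = 20 log₁₀(0.85682) ≈ -1.34 dB

-1.3 dB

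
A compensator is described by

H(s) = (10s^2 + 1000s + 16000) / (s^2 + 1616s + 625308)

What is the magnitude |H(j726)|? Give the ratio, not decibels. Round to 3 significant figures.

Substitute s = j726:
Numerator: 10(j726)^2 + 1000(j726) + 16000 = -5254760 + j726000
Denominator: (j726)^2 + 1616(j726) + 625308 = 98232 + j1173216
|N| = √(5254760² + 726000²) ≈ 5.3047e+06, ∠N ≈ 172.13°
|D| = √(98232² + 1173216²) ≈ 1.1773e+06, ∠D ≈ 85.21°
|H| = 5.3047e+06 / 1.1773e+06 ≈ 4.5058

4.51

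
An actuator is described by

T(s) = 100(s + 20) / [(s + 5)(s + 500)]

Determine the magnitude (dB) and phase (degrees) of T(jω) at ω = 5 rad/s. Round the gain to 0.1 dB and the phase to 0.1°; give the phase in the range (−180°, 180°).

At s = jω = j5:
zero (s+20): 20 + j5 → |·| = √(20²+5²) = √425 ≈ 20.616, ∠ = arctan(5/20) ≈ 14.04°
pole (s+5): 5 + j5 → |·| = √(5²+5²) = √50 ≈ 7.0711, ∠ = arctan(5/5) ≈ 45.00°
pole (s+500): 500 + j5 → |·| = √(500²+5²) = √250025 ≈ 500.02, ∠ = arctan(5/500) ≈ 0.57°
|T| = 100 · 20.616 / 3535.7 ≈ 0.58308
Gain = 20 log₁₀(0.58308) ≈ -4.69 dB
∠T = 14.04° − 45.57° = -31.53°

-4.7 dB, -31.5°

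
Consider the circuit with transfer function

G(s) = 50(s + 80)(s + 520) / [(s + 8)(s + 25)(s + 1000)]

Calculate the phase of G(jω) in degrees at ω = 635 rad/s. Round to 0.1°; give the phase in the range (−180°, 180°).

-75.9°

At s = jω = j635:
zero (s+80): 80 + j635 → |·| = √(80²+635²) = √409625 ≈ 640.02, ∠ = arctan(635/80) ≈ 82.82°
zero (s+520): 520 + j635 → |·| = √(520²+635²) = √673625 ≈ 820.75, ∠ = arctan(635/520) ≈ 50.69°
pole (s+8): 8 + j635 → |·| = √(8²+635²) = √403289 ≈ 635.05, ∠ = arctan(635/8) ≈ 89.28°
pole (s+25): 25 + j635 → |·| = √(25²+635²) = √403850 ≈ 635.49, ∠ = arctan(635/25) ≈ 87.75°
pole (s+1000): 1000 + j635 → |·| = √(1000²+635²) = √1403225 ≈ 1184.6, ∠ = arctan(635/1000) ≈ 32.42°
∠G = 133.51° − 209.45° = -75.94°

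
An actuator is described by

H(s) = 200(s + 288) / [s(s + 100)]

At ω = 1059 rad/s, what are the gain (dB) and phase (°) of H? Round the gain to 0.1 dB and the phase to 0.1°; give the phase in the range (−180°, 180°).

At s = jω = j1059:
zero (s+288): 288 + j1059 → |·| = √(288²+1059²) = √1204425 ≈ 1097.5, ∠ = arctan(1059/288) ≈ 74.79°
pole (s+100): 100 + j1059 → |·| = √(100²+1059²) = √1131481 ≈ 1063.7, ∠ = arctan(1059/100) ≈ 84.61°
pole at origin: |s| = 1059, ∠ = 90.00° (in denominator)
|H| = 200 · 1097.5 / 1.1265e+06 ≈ 0.19485
Gain = 20 log₁₀(0.19485) ≈ -14.21 dB
∠H = 74.79° − 174.61° = -99.82°

-14.2 dB, -99.8°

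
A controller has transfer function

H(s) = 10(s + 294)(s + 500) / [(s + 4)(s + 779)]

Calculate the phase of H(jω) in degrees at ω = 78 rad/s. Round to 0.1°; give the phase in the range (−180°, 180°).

At s = jω = j78:
zero (s+294): 294 + j78 → |·| = √(294²+78²) = √92520 ≈ 304.17, ∠ = arctan(78/294) ≈ 14.86°
zero (s+500): 500 + j78 → |·| = √(500²+78²) = √256084 ≈ 506.05, ∠ = arctan(78/500) ≈ 8.87°
pole (s+4): 4 + j78 → |·| = √(4²+78²) = √6100 ≈ 78.102, ∠ = arctan(78/4) ≈ 87.06°
pole (s+779): 779 + j78 → |·| = √(779²+78²) = √612925 ≈ 782.9, ∠ = arctan(78/779) ≈ 5.72°
∠H = 23.73° − 92.78° = -69.05°

-69.1°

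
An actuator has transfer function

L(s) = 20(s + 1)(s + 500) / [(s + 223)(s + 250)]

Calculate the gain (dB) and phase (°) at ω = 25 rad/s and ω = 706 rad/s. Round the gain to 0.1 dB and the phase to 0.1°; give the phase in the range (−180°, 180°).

At s = jω = j25:
zero (s+1): 1 + j25 → |·| = √(1²+25²) = √626 ≈ 25.02, ∠ = arctan(25/1) ≈ 87.71°
zero (s+500): 500 + j25 → |·| = √(500²+25²) = √250625 ≈ 500.62, ∠ = arctan(25/500) ≈ 2.86°
pole (s+223): 223 + j25 → |·| = √(223²+25²) = √50354 ≈ 224.4, ∠ = arctan(25/223) ≈ 6.40°
pole (s+250): 250 + j25 → |·| = √(250²+25²) = √63125 ≈ 251.25, ∠ = arctan(25/250) ≈ 5.71°
|L| = 20 · 12526 / 56380 ≈ 4.4434
Gain = 20 log₁₀(4.4434) ≈ 12.95 dB
∠L = 90.57° − 12.11° = 78.46°

At s = jω = j706:
zero (s+1): 1 + j706 → |·| = √(1²+706²) = √498437 ≈ 706, ∠ = arctan(706/1) ≈ 89.92°
zero (s+500): 500 + j706 → |·| = √(500²+706²) = √748436 ≈ 865.12, ∠ = arctan(706/500) ≈ 54.69°
pole (s+223): 223 + j706 → |·| = √(223²+706²) = √548165 ≈ 740.38, ∠ = arctan(706/223) ≈ 72.47°
pole (s+250): 250 + j706 → |·| = √(250²+706²) = √560936 ≈ 748.96, ∠ = arctan(706/250) ≈ 70.50°
|L| = 20 · 6.1077e+05 / 5.5452e+05 ≈ 22.029
Gain = 20 log₁₀(22.029) ≈ 26.86 dB
∠L = 144.61° − 142.97° = 1.64°

ω = 25: 13.0 dB, 78.5°; ω = 706: 26.9 dB, 1.6°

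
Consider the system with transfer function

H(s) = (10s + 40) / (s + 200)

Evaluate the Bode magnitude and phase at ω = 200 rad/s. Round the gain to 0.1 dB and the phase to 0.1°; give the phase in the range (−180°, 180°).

Substitute s = j200:
Numerator: 10(j200) + 40 = 40 + j2000
Denominator: (j200) + 200 = 200 + j200
|N| = √(40² + 2000²) ≈ 2000.4, ∠N ≈ 88.85°
|D| = √(200² + 200²) ≈ 282.84, ∠D ≈ 45.00°
|H| = 2000.4 / 282.84 ≈ 7.0725
Gain = 20 log₁₀(7.0725) ≈ 16.99 dB
∠H = 88.85° − 45.00° = 43.85°

17.0 dB, 43.9°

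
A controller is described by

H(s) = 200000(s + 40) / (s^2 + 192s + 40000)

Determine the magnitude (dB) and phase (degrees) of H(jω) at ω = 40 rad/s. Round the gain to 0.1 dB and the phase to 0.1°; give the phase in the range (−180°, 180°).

49.2 dB, 33.7°

At s = jω = j40:
zero (s+40): 40 + j40 → |·| = √(40²+40²) = √3200 ≈ 56.569, ∠ = arctan(40/40) ≈ 45.00°
quadratic: (j40)² + 192·j40 + 40000 = 38400 + j7680 → |·| ≈ 39160, ∠ ≈ 11.31°
|H| = 200000 · 56.569 / 39160 ≈ 288.91
Gain = 20 log₁₀(288.91) ≈ 49.22 dB
∠H = 45.00° − 11.31° = 33.69°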